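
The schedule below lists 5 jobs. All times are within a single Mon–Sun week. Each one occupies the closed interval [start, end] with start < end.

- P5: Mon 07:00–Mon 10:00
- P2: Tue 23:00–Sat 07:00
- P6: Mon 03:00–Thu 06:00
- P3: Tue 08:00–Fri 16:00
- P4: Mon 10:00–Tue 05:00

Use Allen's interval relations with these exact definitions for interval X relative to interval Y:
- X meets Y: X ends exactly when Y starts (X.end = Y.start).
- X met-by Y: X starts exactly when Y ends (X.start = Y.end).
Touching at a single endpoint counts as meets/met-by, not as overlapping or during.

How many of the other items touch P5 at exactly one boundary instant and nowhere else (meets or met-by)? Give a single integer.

1

Target P5 = [Mon 07:00, Mon 10:00].
P2 [Tue 23:00, Sat 07:00] → after → no.
P3 [Tue 08:00, Fri 16:00] → after → no.
P4 [Mon 10:00, Tue 05:00] → met-by → counts.
P6 [Mon 03:00, Thu 06:00] → contains → no.
Total: 1.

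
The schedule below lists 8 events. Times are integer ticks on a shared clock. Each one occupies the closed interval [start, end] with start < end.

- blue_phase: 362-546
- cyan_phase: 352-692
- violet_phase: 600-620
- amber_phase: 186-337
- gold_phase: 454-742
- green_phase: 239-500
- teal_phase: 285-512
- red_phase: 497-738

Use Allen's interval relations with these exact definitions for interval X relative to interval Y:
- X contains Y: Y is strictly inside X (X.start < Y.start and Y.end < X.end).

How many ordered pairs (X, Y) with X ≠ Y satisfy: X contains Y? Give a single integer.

5

Checking all 56 ordered pairs for relation 'contains'; matching pairs in alphabetical order:
(cyan_phase, blue_phase): cyan_phase contains blue_phase ✓
(cyan_phase, violet_phase): cyan_phase contains violet_phase ✓
(gold_phase, red_phase): gold_phase contains red_phase ✓
(gold_phase, violet_phase): gold_phase contains violet_phase ✓
(red_phase, violet_phase): red_phase contains violet_phase ✓
Count: 5.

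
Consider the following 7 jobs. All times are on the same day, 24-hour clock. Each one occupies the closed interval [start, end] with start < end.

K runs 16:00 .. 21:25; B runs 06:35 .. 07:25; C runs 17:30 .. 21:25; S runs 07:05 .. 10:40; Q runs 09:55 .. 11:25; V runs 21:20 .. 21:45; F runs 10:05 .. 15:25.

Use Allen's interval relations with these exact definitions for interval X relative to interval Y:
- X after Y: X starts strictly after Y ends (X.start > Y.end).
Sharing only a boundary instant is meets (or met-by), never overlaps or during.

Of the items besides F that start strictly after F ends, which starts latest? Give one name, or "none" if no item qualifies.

V

Target F = [10:05, 15:25].
B [06:35, 07:25] → before → excluded.
C [17:30, 21:25] → after → candidate.
K [16:00, 21:25] → after → candidate.
Q [09:55, 11:25] → overlaps → excluded.
S [07:05, 10:40] → overlaps → excluded.
V [21:20, 21:45] → after → candidate.
Among candidates, latest start is 21:20 → V.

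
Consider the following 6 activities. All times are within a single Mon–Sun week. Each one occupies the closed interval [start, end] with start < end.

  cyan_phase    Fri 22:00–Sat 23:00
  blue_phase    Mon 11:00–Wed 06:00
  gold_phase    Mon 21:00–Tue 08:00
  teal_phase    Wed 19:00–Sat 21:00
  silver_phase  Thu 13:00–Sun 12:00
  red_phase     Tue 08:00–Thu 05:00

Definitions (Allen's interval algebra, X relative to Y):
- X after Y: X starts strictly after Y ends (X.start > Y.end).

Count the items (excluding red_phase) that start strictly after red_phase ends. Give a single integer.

Target red_phase = [Tue 08:00, Thu 05:00].
blue_phase [Mon 11:00, Wed 06:00] → overlaps → no.
cyan_phase [Fri 22:00, Sat 23:00] → after → counts.
gold_phase [Mon 21:00, Tue 08:00] → meets → no.
silver_phase [Thu 13:00, Sun 12:00] → after → counts.
teal_phase [Wed 19:00, Sat 21:00] → overlapped-by → no.
Total: 2.

2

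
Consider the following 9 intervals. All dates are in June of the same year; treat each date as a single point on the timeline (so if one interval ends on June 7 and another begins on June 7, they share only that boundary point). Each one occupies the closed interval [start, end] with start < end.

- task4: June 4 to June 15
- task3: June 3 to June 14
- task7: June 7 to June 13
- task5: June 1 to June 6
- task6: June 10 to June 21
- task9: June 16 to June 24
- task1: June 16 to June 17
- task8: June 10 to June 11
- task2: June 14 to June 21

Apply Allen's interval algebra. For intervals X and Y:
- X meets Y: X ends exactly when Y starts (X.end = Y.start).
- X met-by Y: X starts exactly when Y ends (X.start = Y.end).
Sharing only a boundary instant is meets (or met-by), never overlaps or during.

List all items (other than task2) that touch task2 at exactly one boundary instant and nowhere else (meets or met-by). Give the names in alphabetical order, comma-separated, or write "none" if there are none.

task3

Target task2 = [June 14, June 21].
task1 [June 16, June 17] → during → no.
task3 [June 3, June 14] → meets → yes.
task4 [June 4, June 15] → overlaps → no.
task5 [June 1, June 6] → before → no.
task6 [June 10, June 21] → finished-by → no.
task7 [June 7, June 13] → before → no.
task8 [June 10, June 11] → before → no.
task9 [June 16, June 24] → overlapped-by → no.
Result: task3.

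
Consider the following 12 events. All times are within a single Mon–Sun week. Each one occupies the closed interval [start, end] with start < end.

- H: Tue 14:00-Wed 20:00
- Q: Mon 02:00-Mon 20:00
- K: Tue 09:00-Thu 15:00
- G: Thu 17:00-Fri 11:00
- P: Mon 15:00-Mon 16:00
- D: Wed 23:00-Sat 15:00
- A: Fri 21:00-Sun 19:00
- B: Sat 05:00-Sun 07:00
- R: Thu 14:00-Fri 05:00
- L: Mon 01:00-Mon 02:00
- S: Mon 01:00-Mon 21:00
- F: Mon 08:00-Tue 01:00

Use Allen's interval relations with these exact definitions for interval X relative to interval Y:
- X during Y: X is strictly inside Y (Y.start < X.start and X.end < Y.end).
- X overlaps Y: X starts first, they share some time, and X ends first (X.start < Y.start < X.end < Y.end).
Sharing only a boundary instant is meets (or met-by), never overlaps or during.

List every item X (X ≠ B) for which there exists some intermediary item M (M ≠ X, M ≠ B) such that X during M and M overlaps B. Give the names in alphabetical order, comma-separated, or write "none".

Target B = [Sat 05:00, Sun 07:00].
Intermediaries M with M overlaps B: D.
Via D — items with X during D: G, R.
Union: G, R.

G, R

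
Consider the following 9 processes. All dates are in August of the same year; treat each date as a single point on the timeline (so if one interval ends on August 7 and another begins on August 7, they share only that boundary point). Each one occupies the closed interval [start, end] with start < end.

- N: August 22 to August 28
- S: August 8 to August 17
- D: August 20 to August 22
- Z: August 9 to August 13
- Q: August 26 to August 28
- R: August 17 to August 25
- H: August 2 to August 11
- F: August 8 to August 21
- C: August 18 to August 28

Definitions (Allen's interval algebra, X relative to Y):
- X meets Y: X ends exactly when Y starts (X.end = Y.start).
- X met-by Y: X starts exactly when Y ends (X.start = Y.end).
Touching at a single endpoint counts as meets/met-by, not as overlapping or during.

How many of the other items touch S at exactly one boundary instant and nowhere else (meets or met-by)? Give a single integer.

1

Target S = [August 8, August 17].
C [August 18, August 28] → after → no.
D [August 20, August 22] → after → no.
F [August 8, August 21] → started-by → no.
H [August 2, August 11] → overlaps → no.
N [August 22, August 28] → after → no.
Q [August 26, August 28] → after → no.
R [August 17, August 25] → met-by → counts.
Z [August 9, August 13] → during → no.
Total: 1.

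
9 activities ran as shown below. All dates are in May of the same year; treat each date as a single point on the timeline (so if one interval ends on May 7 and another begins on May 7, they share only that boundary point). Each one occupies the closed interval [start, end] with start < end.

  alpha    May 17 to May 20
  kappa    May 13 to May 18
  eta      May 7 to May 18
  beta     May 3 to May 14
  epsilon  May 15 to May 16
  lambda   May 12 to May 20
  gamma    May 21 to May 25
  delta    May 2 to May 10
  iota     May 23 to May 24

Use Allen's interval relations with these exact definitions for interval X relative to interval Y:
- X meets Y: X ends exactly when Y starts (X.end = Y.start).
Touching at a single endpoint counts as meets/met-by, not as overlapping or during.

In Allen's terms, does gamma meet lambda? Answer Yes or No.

No

gamma = [May 21, May 25], lambda = [May 12, May 20].
Actual relation of gamma to lambda: after.
Asked whether 'meets' holds → No.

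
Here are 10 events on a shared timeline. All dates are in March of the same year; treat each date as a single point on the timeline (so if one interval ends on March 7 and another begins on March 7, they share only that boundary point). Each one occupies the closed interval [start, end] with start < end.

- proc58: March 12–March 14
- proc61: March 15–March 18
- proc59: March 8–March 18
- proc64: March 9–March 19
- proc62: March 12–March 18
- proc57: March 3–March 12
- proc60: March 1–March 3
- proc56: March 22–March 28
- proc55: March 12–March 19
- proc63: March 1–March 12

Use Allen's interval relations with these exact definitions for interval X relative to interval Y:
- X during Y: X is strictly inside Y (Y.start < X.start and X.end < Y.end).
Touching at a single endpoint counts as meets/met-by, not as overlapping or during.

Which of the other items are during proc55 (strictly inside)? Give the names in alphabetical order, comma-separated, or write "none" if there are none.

proc61

Target proc55 = [March 12, March 19].
proc56 [March 22, March 28] → after → no.
proc57 [March 3, March 12] → meets → no.
proc58 [March 12, March 14] → starts → no.
proc59 [March 8, March 18] → overlaps → no.
proc60 [March 1, March 3] → before → no.
proc61 [March 15, March 18] → during → yes.
proc62 [March 12, March 18] → starts → no.
proc63 [March 1, March 12] → meets → no.
proc64 [March 9, March 19] → finished-by → no.
Result: proc61.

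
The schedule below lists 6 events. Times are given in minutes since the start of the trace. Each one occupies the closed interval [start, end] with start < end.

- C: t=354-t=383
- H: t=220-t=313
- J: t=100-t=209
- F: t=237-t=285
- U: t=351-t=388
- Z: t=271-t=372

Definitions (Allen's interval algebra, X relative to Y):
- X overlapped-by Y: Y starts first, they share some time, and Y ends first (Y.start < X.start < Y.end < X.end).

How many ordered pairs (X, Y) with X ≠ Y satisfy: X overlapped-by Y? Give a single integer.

Checking all 30 ordered pairs for relation 'overlapped-by'; matching pairs in alphabetical order:
(C, Z): C overlapped-by Z ✓
(U, Z): U overlapped-by Z ✓
(Z, F): Z overlapped-by F ✓
(Z, H): Z overlapped-by H ✓
Count: 4.

4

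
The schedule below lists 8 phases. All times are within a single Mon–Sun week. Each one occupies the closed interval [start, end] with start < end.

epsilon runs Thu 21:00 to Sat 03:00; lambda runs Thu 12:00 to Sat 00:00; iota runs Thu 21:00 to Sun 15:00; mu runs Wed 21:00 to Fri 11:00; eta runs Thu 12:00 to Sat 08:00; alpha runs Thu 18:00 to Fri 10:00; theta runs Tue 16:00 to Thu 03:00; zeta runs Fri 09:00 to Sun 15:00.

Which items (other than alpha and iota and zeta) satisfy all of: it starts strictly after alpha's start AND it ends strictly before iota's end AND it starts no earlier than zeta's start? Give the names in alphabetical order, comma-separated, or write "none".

none

Conditions: its start is strictly after alpha's start (X.start > Thu 18:00) AND its end is strictly before iota's end (X.end < Sun 15:00) AND its start is no earlier than zeta's start (X.start >= Fri 09:00).
epsilon: start Thu 21:00 > Thu 18:00? ✓; end Sat 03:00 < Sun 15:00? ✓; start Thu 21:00 >= Fri 09:00? ✗ → no.
eta: start Thu 12:00 > Thu 18:00? ✗; end Sat 08:00 < Sun 15:00? ✓; start Thu 12:00 >= Fri 09:00? ✗ → no.
lambda: start Thu 12:00 > Thu 18:00? ✗; end Sat 00:00 < Sun 15:00? ✓; start Thu 12:00 >= Fri 09:00? ✗ → no.
mu: start Wed 21:00 > Thu 18:00? ✗; end Fri 11:00 < Sun 15:00? ✓; start Wed 21:00 >= Fri 09:00? ✗ → no.
theta: start Tue 16:00 > Thu 18:00? ✗; end Thu 03:00 < Sun 15:00? ✓; start Tue 16:00 >= Fri 09:00? ✗ → no.
Result: none.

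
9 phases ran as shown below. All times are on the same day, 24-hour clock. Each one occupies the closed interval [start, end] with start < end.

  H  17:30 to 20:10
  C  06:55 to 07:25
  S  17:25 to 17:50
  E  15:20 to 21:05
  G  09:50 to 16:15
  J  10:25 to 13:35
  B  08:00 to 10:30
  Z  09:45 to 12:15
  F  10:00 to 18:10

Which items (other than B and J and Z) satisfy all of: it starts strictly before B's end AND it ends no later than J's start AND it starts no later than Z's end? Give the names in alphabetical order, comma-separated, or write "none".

Conditions: its start is strictly before B's end (X.start < 10:30) AND its end is no later than J's start (X.end <= 10:25) AND its start is no later than Z's end (X.start <= 12:15).
C: start 06:55 < 10:30? ✓; end 07:25 <= 10:25? ✓; start 06:55 <= 12:15? ✓ → yes.
E: start 15:20 < 10:30? ✗; end 21:05 <= 10:25? ✗; start 15:20 <= 12:15? ✗ → no.
F: start 10:00 < 10:30? ✓; end 18:10 <= 10:25? ✗; start 10:00 <= 12:15? ✓ → no.
G: start 09:50 < 10:30? ✓; end 16:15 <= 10:25? ✗; start 09:50 <= 12:15? ✓ → no.
H: start 17:30 < 10:30? ✗; end 20:10 <= 10:25? ✗; start 17:30 <= 12:15? ✗ → no.
S: start 17:25 < 10:30? ✗; end 17:50 <= 10:25? ✗; start 17:25 <= 12:15? ✗ → no.
Result: C.

C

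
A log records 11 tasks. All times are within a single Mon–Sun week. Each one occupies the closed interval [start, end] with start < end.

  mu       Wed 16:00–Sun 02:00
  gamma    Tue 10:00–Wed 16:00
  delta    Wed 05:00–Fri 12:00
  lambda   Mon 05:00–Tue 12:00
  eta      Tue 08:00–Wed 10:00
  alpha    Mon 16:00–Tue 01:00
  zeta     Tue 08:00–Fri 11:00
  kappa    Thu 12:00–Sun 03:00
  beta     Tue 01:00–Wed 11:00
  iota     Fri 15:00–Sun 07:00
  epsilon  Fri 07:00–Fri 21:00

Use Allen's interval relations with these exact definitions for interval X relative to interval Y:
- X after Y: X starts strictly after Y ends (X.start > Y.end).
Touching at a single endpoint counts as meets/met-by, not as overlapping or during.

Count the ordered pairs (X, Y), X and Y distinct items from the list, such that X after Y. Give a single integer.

Checking all 110 ordered pairs for relation 'after'; matching pairs in alphabetical order:
(delta, alpha): delta after alpha ✓
(delta, lambda): delta after lambda ✓
(epsilon, alpha): epsilon after alpha ✓
(epsilon, beta): epsilon after beta ✓
(epsilon, eta): epsilon after eta ✓
(epsilon, gamma): epsilon after gamma ✓
(epsilon, lambda): epsilon after lambda ✓
(eta, alpha): eta after alpha ✓
(gamma, alpha): gamma after alpha ✓
(iota, alpha): iota after alpha ✓
(iota, beta): iota after beta ✓
(iota, delta): iota after delta ✓
(iota, eta): iota after eta ✓
(iota, gamma): iota after gamma ✓
(iota, lambda): iota after lambda ✓
(iota, zeta): iota after zeta ✓
(kappa, alpha): kappa after alpha ✓
(kappa, beta): kappa after beta ✓
(kappa, eta): kappa after eta ✓
(kappa, gamma): kappa after gamma ✓
(kappa, lambda): kappa after lambda ✓
(mu, alpha): mu after alpha ✓
(mu, beta): mu after beta ✓
(mu, eta): mu after eta ✓
... plus 2 further pairs not listed.
Count: 26.

26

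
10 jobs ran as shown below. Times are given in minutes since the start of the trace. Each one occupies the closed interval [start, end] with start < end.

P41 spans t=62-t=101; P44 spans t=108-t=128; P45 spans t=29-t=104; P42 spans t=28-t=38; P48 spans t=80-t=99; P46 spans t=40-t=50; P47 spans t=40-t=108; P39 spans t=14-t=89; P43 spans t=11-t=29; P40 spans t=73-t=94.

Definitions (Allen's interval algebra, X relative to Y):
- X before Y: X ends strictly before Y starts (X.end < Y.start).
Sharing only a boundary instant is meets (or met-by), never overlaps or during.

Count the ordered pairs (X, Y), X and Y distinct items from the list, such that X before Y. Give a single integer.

Checking all 90 ordered pairs for relation 'before'; matching pairs in alphabetical order:
(P39, P44): P39 before P44 ✓
(P40, P44): P40 before P44 ✓
(P41, P44): P41 before P44 ✓
(P42, P40): P42 before P40 ✓
(P42, P41): P42 before P41 ✓
(P42, P44): P42 before P44 ✓
(P42, P46): P42 before P46 ✓
(P42, P47): P42 before P47 ✓
(P42, P48): P42 before P48 ✓
(P43, P40): P43 before P40 ✓
(P43, P41): P43 before P41 ✓
(P43, P44): P43 before P44 ✓
(P43, P46): P43 before P46 ✓
(P43, P47): P43 before P47 ✓
(P43, P48): P43 before P48 ✓
(P45, P44): P45 before P44 ✓
(P46, P40): P46 before P40 ✓
(P46, P41): P46 before P41 ✓
(P46, P44): P46 before P44 ✓
(P46, P48): P46 before P48 ✓
(P48, P44): P48 before P44 ✓
Count: 21.

21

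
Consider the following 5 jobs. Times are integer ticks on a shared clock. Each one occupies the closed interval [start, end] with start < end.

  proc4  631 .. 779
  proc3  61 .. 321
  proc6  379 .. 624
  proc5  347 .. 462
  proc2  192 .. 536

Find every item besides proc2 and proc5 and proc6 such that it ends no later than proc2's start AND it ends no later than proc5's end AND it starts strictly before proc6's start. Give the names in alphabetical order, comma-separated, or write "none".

none

Conditions: its end is no later than proc2's start (X.end <= 192) AND its end is no later than proc5's end (X.end <= 462) AND its start is strictly before proc6's start (X.start < 379).
proc3: end 321 <= 192? ✗; end 321 <= 462? ✓; start 61 < 379? ✓ → no.
proc4: end 779 <= 192? ✗; end 779 <= 462? ✗; start 631 < 379? ✗ → no.
Result: none.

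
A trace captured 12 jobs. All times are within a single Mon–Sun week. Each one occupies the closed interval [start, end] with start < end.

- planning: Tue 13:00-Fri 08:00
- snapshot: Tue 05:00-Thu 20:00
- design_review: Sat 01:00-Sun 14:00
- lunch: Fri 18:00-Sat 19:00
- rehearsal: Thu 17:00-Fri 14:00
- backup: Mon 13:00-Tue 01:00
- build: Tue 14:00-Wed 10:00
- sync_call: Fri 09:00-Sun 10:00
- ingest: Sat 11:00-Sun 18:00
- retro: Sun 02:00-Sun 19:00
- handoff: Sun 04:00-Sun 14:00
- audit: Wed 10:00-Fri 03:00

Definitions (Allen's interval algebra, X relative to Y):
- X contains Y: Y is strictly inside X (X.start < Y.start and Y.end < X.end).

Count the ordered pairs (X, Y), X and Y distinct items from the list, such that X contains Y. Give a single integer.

6

Checking all 132 ordered pairs for relation 'contains'; matching pairs in alphabetical order:
(ingest, handoff): ingest contains handoff ✓
(planning, audit): planning contains audit ✓
(planning, build): planning contains build ✓
(retro, handoff): retro contains handoff ✓
(snapshot, build): snapshot contains build ✓
(sync_call, lunch): sync_call contains lunch ✓
Count: 6.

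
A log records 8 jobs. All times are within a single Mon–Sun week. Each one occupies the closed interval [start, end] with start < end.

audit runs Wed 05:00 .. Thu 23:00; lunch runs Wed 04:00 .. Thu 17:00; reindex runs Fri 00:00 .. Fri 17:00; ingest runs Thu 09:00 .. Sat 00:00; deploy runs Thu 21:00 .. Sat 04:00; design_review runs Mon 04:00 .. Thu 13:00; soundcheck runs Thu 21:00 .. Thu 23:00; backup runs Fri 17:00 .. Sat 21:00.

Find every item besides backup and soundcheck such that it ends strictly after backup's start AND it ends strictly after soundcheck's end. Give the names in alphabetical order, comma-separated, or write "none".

deploy, ingest

Conditions: its end is strictly after backup's start (X.end > Fri 17:00) AND its end is strictly after soundcheck's end (X.end > Thu 23:00).
audit: end Thu 23:00 > Fri 17:00? ✗; end Thu 23:00 > Thu 23:00? ✗ → no.
deploy: end Sat 04:00 > Fri 17:00? ✓; end Sat 04:00 > Thu 23:00? ✓ → yes.
design_review: end Thu 13:00 > Fri 17:00? ✗; end Thu 13:00 > Thu 23:00? ✗ → no.
ingest: end Sat 00:00 > Fri 17:00? ✓; end Sat 00:00 > Thu 23:00? ✓ → yes.
lunch: end Thu 17:00 > Fri 17:00? ✗; end Thu 17:00 > Thu 23:00? ✗ → no.
reindex: end Fri 17:00 > Fri 17:00? ✗; end Fri 17:00 > Thu 23:00? ✓ → no.
Result: deploy, ingest.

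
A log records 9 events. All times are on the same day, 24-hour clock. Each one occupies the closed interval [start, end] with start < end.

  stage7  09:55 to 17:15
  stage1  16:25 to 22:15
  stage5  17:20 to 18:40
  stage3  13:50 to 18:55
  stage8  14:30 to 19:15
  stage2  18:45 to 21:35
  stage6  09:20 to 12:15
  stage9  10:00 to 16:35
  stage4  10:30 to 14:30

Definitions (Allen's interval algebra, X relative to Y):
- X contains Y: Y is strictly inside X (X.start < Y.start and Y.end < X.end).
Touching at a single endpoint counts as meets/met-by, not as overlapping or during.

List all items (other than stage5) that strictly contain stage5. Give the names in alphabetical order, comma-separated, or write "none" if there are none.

Target stage5 = [17:20, 18:40].
stage1 [16:25, 22:15] → contains → yes.
stage2 [18:45, 21:35] → after → no.
stage3 [13:50, 18:55] → contains → yes.
stage4 [10:30, 14:30] → before → no.
stage6 [09:20, 12:15] → before → no.
stage7 [09:55, 17:15] → before → no.
stage8 [14:30, 19:15] → contains → yes.
stage9 [10:00, 16:35] → before → no.
Result: stage1, stage3, stage8.

stage1, stage3, stage8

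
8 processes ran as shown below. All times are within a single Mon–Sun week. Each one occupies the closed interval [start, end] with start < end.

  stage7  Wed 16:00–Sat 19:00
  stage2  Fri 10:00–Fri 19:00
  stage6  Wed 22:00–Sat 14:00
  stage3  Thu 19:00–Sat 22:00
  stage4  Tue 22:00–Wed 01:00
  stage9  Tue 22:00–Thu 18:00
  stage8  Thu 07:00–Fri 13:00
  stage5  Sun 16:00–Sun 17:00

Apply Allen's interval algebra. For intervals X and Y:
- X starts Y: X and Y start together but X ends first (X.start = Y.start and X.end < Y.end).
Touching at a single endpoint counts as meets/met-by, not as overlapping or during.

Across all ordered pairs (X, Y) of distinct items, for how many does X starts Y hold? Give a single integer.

1

Checking all 56 ordered pairs for relation 'starts'; matching pairs in alphabetical order:
(stage4, stage9): stage4 starts stage9 ✓
Count: 1.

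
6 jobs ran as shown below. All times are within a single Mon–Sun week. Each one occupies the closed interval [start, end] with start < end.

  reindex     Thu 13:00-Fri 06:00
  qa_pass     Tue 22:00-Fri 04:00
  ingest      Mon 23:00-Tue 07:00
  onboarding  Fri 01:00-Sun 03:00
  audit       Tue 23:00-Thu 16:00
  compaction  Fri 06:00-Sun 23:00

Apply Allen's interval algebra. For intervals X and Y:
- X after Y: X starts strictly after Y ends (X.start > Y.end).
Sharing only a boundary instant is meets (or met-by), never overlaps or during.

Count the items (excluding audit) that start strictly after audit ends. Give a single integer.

2

Target audit = [Tue 23:00, Thu 16:00].
compaction [Fri 06:00, Sun 23:00] → after → counts.
ingest [Mon 23:00, Tue 07:00] → before → no.
onboarding [Fri 01:00, Sun 03:00] → after → counts.
qa_pass [Tue 22:00, Fri 04:00] → contains → no.
reindex [Thu 13:00, Fri 06:00] → overlapped-by → no.
Total: 2.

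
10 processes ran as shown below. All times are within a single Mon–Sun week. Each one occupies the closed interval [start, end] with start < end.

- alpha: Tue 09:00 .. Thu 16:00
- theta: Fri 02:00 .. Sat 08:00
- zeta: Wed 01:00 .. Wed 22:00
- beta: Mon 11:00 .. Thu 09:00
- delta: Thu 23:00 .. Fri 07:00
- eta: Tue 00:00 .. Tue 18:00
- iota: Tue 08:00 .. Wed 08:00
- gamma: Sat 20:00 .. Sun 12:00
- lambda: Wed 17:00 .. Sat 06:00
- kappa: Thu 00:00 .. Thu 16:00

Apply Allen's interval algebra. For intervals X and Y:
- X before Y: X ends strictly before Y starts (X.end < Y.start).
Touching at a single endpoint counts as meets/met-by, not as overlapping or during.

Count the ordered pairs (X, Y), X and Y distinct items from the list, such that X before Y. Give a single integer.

27

Checking all 90 ordered pairs for relation 'before'; matching pairs in alphabetical order:
(alpha, delta): alpha before delta ✓
(alpha, gamma): alpha before gamma ✓
(alpha, theta): alpha before theta ✓
(beta, delta): beta before delta ✓
(beta, gamma): beta before gamma ✓
(beta, theta): beta before theta ✓
(delta, gamma): delta before gamma ✓
(eta, delta): eta before delta ✓
(eta, gamma): eta before gamma ✓
(eta, kappa): eta before kappa ✓
(eta, lambda): eta before lambda ✓
(eta, theta): eta before theta ✓
(eta, zeta): eta before zeta ✓
(iota, delta): iota before delta ✓
(iota, gamma): iota before gamma ✓
(iota, kappa): iota before kappa ✓
(iota, lambda): iota before lambda ✓
(iota, theta): iota before theta ✓
(kappa, delta): kappa before delta ✓
(kappa, gamma): kappa before gamma ✓
(kappa, theta): kappa before theta ✓
(lambda, gamma): lambda before gamma ✓
(theta, gamma): theta before gamma ✓
(zeta, delta): zeta before delta ✓
... plus 3 further pairs not listed.
Count: 27.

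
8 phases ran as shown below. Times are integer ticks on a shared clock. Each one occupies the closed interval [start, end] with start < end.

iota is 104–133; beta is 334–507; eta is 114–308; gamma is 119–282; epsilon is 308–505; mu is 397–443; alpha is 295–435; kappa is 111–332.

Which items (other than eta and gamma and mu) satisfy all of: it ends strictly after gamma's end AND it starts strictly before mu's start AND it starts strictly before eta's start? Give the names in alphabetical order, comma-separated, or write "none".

Conditions: its end is strictly after gamma's end (X.end > 282) AND its start is strictly before mu's start (X.start < 397) AND its start is strictly before eta's start (X.start < 114).
alpha: end 435 > 282? ✓; start 295 < 397? ✓; start 295 < 114? ✗ → no.
beta: end 507 > 282? ✓; start 334 < 397? ✓; start 334 < 114? ✗ → no.
epsilon: end 505 > 282? ✓; start 308 < 397? ✓; start 308 < 114? ✗ → no.
iota: end 133 > 282? ✗; start 104 < 397? ✓; start 104 < 114? ✓ → no.
kappa: end 332 > 282? ✓; start 111 < 397? ✓; start 111 < 114? ✓ → yes.
Result: kappa.

kappa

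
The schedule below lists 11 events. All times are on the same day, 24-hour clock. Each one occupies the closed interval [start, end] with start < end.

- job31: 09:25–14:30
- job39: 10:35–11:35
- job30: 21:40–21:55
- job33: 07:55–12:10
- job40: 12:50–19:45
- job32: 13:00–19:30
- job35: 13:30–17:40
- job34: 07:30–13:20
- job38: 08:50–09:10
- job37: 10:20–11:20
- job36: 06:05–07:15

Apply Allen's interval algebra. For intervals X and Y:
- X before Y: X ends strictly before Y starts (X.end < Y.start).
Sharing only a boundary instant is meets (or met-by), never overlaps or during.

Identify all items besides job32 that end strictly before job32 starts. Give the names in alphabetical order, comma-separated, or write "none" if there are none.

job33, job36, job37, job38, job39

Target job32 = [13:00, 19:30].
job30 [21:40, 21:55] → after → no.
job31 [09:25, 14:30] → overlaps → no.
job33 [07:55, 12:10] → before → yes.
job34 [07:30, 13:20] → overlaps → no.
job35 [13:30, 17:40] → during → no.
job36 [06:05, 07:15] → before → yes.
job37 [10:20, 11:20] → before → yes.
job38 [08:50, 09:10] → before → yes.
job39 [10:35, 11:35] → before → yes.
job40 [12:50, 19:45] → contains → no.
Result: job33, job36, job37, job38, job39.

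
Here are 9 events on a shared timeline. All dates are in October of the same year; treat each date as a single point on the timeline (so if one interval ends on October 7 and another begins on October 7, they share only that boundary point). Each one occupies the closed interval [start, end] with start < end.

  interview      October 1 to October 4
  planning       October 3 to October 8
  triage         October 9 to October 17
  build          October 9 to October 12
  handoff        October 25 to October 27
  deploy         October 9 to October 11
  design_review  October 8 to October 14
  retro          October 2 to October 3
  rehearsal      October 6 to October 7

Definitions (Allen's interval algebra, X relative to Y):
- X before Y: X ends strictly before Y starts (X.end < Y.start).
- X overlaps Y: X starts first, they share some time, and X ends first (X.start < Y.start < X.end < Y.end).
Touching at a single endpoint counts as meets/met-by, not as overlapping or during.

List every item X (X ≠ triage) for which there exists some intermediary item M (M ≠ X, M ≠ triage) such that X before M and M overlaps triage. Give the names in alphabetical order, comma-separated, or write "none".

interview, rehearsal, retro

Target triage = [October 9, October 17].
Intermediaries M with M overlaps triage: design_review.
Via design_review — items with X before design_review: interview, rehearsal, retro.
Union: interview, rehearsal, retro.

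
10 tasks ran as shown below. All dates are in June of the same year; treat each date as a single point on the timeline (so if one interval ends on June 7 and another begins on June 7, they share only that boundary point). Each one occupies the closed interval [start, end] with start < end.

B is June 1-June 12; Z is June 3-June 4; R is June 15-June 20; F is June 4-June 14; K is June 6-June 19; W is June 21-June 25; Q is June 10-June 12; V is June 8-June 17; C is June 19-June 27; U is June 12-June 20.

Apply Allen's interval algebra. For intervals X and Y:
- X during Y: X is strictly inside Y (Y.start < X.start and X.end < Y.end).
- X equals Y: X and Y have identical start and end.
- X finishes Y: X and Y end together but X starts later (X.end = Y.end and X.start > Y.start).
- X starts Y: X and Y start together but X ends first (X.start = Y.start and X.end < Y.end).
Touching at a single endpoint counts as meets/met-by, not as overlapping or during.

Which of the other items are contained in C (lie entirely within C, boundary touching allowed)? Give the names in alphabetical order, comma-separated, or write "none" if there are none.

Target C = [June 19, June 27].
B [June 1, June 12] → before → no.
F [June 4, June 14] → before → no.
K [June 6, June 19] → meets → no.
Q [June 10, June 12] → before → no.
R [June 15, June 20] → overlaps → no.
U [June 12, June 20] → overlaps → no.
V [June 8, June 17] → before → no.
W [June 21, June 25] → during → yes.
Z [June 3, June 4] → before → no.
Result: W.

W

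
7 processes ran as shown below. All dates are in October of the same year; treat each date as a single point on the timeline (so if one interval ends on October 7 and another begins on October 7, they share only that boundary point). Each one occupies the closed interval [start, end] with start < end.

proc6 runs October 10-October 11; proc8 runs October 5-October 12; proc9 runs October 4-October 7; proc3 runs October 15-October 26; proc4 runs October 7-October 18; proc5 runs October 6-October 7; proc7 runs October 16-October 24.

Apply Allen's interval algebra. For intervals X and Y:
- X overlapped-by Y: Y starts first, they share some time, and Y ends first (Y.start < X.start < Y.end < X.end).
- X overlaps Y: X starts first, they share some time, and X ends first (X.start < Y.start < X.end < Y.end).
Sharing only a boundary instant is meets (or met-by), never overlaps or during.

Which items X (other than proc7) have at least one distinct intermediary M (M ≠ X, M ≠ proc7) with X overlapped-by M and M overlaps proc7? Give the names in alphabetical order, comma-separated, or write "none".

proc3

Target proc7 = [October 16, October 24].
Intermediaries M with M overlaps proc7: proc4.
Via proc4 — items with X overlapped-by proc4: proc3.
Union: proc3.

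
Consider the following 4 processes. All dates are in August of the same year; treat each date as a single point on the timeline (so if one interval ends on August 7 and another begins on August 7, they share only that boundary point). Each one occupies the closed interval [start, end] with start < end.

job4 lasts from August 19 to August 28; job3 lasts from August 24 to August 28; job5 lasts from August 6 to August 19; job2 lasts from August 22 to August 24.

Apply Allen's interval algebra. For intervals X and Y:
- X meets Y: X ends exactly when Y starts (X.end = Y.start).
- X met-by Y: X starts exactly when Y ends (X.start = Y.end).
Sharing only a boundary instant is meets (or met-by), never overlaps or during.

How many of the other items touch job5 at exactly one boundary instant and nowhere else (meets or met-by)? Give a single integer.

1

Target job5 = [August 6, August 19].
job2 [August 22, August 24] → after → no.
job3 [August 24, August 28] → after → no.
job4 [August 19, August 28] → met-by → counts.
Total: 1.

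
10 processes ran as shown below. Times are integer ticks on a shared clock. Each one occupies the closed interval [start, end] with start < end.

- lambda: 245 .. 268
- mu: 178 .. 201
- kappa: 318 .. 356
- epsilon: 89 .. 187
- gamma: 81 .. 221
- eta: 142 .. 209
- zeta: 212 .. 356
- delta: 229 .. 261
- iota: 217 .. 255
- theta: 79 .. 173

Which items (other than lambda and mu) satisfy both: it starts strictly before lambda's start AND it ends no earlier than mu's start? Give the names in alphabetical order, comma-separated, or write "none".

Conditions: its start is strictly before lambda's start (X.start < 245) AND its end is no earlier than mu's start (X.end >= 178).
delta: start 229 < 245? ✓; end 261 >= 178? ✓ → yes.
epsilon: start 89 < 245? ✓; end 187 >= 178? ✓ → yes.
eta: start 142 < 245? ✓; end 209 >= 178? ✓ → yes.
gamma: start 81 < 245? ✓; end 221 >= 178? ✓ → yes.
iota: start 217 < 245? ✓; end 255 >= 178? ✓ → yes.
kappa: start 318 < 245? ✗; end 356 >= 178? ✓ → no.
theta: start 79 < 245? ✓; end 173 >= 178? ✗ → no.
zeta: start 212 < 245? ✓; end 356 >= 178? ✓ → yes.
Result: delta, epsilon, eta, gamma, iota, zeta.

delta, epsilon, eta, gamma, iota, zeta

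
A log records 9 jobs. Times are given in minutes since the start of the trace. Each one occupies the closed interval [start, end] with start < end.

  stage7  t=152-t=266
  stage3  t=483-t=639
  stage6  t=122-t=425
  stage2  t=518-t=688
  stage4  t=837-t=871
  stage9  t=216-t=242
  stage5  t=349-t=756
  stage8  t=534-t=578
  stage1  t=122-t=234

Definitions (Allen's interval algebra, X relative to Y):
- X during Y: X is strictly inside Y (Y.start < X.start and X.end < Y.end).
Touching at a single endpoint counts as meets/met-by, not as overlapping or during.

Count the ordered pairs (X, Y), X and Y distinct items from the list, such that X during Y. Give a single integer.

Checking all 72 ordered pairs for relation 'during'; matching pairs in alphabetical order:
(stage2, stage5): stage2 during stage5 ✓
(stage3, stage5): stage3 during stage5 ✓
(stage7, stage6): stage7 during stage6 ✓
(stage8, stage2): stage8 during stage2 ✓
(stage8, stage3): stage8 during stage3 ✓
(stage8, stage5): stage8 during stage5 ✓
(stage9, stage6): stage9 during stage6 ✓
(stage9, stage7): stage9 during stage7 ✓
Count: 8.

8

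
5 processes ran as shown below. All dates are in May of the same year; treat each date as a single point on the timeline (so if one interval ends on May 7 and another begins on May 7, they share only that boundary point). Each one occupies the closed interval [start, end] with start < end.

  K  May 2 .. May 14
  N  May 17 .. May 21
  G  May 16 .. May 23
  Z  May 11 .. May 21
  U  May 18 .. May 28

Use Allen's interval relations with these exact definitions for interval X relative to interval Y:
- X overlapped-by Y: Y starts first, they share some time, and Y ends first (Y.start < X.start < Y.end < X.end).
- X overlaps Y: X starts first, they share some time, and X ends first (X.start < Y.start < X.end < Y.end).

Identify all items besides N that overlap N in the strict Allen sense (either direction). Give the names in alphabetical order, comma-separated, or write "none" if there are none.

U

Target N = [May 17, May 21].
G [May 16, May 23] → contains → no.
K [May 2, May 14] → before → no.
U [May 18, May 28] → overlapped-by → yes.
Z [May 11, May 21] → finished-by → no.
Result: U.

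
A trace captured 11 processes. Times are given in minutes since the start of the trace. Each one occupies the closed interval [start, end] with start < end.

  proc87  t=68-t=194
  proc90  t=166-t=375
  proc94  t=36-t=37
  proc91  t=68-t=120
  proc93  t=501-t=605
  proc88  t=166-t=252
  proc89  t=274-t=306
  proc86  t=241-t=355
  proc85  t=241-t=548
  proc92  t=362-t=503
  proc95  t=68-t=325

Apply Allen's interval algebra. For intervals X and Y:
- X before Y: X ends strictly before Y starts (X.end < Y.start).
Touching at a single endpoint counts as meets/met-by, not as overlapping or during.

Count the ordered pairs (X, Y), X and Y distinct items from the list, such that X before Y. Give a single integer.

Checking all 110 ordered pairs for relation 'before'; matching pairs in alphabetical order:
(proc86, proc92): proc86 before proc92 ✓
(proc86, proc93): proc86 before proc93 ✓
(proc87, proc85): proc87 before proc85 ✓
(proc87, proc86): proc87 before proc86 ✓
(proc87, proc89): proc87 before proc89 ✓
(proc87, proc92): proc87 before proc92 ✓
(proc87, proc93): proc87 before proc93 ✓
(proc88, proc89): proc88 before proc89 ✓
(proc88, proc92): proc88 before proc92 ✓
(proc88, proc93): proc88 before proc93 ✓
(proc89, proc92): proc89 before proc92 ✓
(proc89, proc93): proc89 before proc93 ✓
(proc90, proc93): proc90 before proc93 ✓
(proc91, proc85): proc91 before proc85 ✓
(proc91, proc86): proc91 before proc86 ✓
(proc91, proc88): proc91 before proc88 ✓
(proc91, proc89): proc91 before proc89 ✓
(proc91, proc90): proc91 before proc90 ✓
(proc91, proc92): proc91 before proc92 ✓
(proc91, proc93): proc91 before proc93 ✓
(proc94, proc85): proc94 before proc85 ✓
(proc94, proc86): proc94 before proc86 ✓
(proc94, proc87): proc94 before proc87 ✓
(proc94, proc88): proc94 before proc88 ✓
... plus 8 further pairs not listed.
Count: 32.

32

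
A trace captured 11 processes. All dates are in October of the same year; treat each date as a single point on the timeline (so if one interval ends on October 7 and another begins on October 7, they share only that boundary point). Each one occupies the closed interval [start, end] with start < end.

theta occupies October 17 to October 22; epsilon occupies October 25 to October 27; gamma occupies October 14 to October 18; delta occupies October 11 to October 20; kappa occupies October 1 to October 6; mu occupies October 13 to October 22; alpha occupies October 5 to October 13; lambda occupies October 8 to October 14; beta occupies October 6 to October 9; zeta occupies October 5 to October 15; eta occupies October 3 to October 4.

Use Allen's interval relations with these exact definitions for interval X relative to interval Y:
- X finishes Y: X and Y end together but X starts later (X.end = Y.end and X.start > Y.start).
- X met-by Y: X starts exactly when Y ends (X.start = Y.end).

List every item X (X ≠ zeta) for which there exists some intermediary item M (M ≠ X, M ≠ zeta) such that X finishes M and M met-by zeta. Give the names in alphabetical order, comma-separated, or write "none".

Target zeta = [October 5, October 15].
Intermediaries M with M met-by zeta: none.
Union: none.

none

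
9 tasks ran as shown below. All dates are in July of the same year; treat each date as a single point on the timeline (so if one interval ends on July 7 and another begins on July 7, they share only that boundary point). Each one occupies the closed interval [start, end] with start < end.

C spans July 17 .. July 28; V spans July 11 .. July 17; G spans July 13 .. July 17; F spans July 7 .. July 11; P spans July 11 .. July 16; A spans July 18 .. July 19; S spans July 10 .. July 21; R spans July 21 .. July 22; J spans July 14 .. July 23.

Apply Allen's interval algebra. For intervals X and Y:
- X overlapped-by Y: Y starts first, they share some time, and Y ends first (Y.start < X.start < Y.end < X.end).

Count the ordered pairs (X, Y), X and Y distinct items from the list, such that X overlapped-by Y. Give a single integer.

8

Checking all 72 ordered pairs for relation 'overlapped-by'; matching pairs in alphabetical order:
(C, J): C overlapped-by J ✓
(C, S): C overlapped-by S ✓
(G, P): G overlapped-by P ✓
(J, G): J overlapped-by G ✓
(J, P): J overlapped-by P ✓
(J, S): J overlapped-by S ✓
(J, V): J overlapped-by V ✓
(S, F): S overlapped-by F ✓
Count: 8.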